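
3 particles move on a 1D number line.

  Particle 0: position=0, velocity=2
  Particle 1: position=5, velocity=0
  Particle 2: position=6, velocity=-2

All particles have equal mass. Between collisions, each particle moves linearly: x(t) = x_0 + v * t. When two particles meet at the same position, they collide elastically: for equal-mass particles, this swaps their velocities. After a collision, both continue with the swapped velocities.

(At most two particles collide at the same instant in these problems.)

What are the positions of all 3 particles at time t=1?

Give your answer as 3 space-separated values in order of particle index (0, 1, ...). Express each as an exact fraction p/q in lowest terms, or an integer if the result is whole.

Collision at t=1/2: particles 1 and 2 swap velocities; positions: p0=1 p1=5 p2=5; velocities now: v0=2 v1=-2 v2=0
Advance to t=1 (no further collisions before then); velocities: v0=2 v1=-2 v2=0; positions = 2 4 5

Answer: 2 4 5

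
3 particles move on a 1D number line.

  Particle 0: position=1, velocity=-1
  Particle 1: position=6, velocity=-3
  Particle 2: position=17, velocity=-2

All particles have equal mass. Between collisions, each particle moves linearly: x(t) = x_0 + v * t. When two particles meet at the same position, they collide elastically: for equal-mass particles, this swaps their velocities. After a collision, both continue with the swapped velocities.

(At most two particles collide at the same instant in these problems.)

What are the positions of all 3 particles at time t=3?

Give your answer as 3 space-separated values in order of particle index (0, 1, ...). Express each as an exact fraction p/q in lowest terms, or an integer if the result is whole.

Collision at t=5/2: particles 0 and 1 swap velocities; positions: p0=-3/2 p1=-3/2 p2=12; velocities now: v0=-3 v1=-1 v2=-2
Advance to t=3 (no further collisions before then); velocities: v0=-3 v1=-1 v2=-2; positions = -3 -2 11

Answer: -3 -2 11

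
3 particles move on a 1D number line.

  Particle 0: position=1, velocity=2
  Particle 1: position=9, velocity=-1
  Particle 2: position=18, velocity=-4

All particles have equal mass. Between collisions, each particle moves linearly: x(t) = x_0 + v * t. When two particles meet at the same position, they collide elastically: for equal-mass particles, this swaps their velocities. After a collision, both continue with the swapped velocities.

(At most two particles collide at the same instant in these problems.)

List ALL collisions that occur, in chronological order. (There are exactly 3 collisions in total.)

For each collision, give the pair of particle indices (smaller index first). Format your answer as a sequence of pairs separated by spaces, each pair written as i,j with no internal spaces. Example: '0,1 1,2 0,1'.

Answer: 0,1 1,2 0,1

Derivation:
Collision at t=8/3: particles 0 and 1 swap velocities; positions: p0=19/3 p1=19/3 p2=22/3; velocities now: v0=-1 v1=2 v2=-4
Collision at t=17/6: particles 1 and 2 swap velocities; positions: p0=37/6 p1=20/3 p2=20/3; velocities now: v0=-1 v1=-4 v2=2
Collision at t=3: particles 0 and 1 swap velocities; positions: p0=6 p1=6 p2=7; velocities now: v0=-4 v1=-1 v2=2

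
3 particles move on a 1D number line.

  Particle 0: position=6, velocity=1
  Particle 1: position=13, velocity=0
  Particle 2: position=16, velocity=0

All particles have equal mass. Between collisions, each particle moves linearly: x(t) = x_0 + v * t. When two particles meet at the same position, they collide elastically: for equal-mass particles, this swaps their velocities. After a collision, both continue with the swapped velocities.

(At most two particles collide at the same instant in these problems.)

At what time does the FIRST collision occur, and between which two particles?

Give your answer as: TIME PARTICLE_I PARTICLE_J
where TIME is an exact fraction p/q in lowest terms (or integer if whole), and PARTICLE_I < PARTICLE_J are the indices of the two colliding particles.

Pair (0,1): pos 6,13 vel 1,0 -> gap=7, closing at 1/unit, collide at t=7
Pair (1,2): pos 13,16 vel 0,0 -> not approaching (rel speed 0 <= 0)
Earliest collision: t=7 between 0 and 1

Answer: 7 0 1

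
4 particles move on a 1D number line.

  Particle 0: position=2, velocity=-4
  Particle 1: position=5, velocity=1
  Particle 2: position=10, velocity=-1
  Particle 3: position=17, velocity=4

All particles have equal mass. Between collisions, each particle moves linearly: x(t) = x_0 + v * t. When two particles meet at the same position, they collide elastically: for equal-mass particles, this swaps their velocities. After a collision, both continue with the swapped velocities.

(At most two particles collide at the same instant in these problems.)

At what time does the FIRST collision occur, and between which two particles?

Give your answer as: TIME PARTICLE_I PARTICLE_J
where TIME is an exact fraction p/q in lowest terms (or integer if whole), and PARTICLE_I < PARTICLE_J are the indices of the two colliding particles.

Pair (0,1): pos 2,5 vel -4,1 -> not approaching (rel speed -5 <= 0)
Pair (1,2): pos 5,10 vel 1,-1 -> gap=5, closing at 2/unit, collide at t=5/2
Pair (2,3): pos 10,17 vel -1,4 -> not approaching (rel speed -5 <= 0)
Earliest collision: t=5/2 between 1 and 2

Answer: 5/2 1 2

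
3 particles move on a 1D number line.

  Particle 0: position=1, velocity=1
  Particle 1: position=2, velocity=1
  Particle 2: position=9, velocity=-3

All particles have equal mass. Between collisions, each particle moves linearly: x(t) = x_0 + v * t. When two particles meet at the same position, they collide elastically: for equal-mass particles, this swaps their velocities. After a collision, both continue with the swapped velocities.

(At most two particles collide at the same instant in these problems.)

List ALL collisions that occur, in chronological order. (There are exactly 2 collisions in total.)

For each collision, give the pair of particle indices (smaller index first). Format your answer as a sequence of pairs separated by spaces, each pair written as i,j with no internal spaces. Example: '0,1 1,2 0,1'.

Collision at t=7/4: particles 1 and 2 swap velocities; positions: p0=11/4 p1=15/4 p2=15/4; velocities now: v0=1 v1=-3 v2=1
Collision at t=2: particles 0 and 1 swap velocities; positions: p0=3 p1=3 p2=4; velocities now: v0=-3 v1=1 v2=1

Answer: 1,2 0,1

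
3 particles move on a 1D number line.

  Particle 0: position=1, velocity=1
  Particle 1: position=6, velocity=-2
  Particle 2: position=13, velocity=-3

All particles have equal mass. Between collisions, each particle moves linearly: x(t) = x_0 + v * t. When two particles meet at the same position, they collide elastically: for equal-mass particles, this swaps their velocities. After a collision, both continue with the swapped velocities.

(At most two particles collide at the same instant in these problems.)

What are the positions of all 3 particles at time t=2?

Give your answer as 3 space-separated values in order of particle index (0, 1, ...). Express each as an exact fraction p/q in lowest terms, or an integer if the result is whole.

Answer: 2 3 7

Derivation:
Collision at t=5/3: particles 0 and 1 swap velocities; positions: p0=8/3 p1=8/3 p2=8; velocities now: v0=-2 v1=1 v2=-3
Advance to t=2 (no further collisions before then); velocities: v0=-2 v1=1 v2=-3; positions = 2 3 7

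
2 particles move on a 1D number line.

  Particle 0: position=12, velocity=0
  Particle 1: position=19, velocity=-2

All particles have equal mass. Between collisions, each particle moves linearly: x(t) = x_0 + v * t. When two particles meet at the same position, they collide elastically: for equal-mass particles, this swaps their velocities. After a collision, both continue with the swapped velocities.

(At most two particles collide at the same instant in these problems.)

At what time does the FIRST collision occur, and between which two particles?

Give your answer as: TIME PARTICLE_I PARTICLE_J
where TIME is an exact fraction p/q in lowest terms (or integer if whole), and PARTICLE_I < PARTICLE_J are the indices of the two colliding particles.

Answer: 7/2 0 1

Derivation:
Pair (0,1): pos 12,19 vel 0,-2 -> gap=7, closing at 2/unit, collide at t=7/2
Earliest collision: t=7/2 between 0 and 1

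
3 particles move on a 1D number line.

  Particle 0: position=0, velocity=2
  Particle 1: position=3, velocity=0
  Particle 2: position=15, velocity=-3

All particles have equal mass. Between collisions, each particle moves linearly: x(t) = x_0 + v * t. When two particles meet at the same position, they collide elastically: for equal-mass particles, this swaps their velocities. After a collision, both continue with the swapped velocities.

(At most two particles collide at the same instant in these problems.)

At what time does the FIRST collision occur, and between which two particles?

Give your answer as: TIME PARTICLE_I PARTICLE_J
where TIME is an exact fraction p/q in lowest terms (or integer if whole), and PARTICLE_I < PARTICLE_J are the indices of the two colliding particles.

Pair (0,1): pos 0,3 vel 2,0 -> gap=3, closing at 2/unit, collide at t=3/2
Pair (1,2): pos 3,15 vel 0,-3 -> gap=12, closing at 3/unit, collide at t=4
Earliest collision: t=3/2 between 0 and 1

Answer: 3/2 0 1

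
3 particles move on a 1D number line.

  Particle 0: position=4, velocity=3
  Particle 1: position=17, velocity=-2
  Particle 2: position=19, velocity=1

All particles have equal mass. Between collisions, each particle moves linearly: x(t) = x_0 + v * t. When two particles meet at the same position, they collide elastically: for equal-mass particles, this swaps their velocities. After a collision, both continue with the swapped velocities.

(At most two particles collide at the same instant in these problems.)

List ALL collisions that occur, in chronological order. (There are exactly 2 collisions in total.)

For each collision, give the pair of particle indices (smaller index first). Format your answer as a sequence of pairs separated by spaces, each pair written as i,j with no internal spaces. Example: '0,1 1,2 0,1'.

Answer: 0,1 1,2

Derivation:
Collision at t=13/5: particles 0 and 1 swap velocities; positions: p0=59/5 p1=59/5 p2=108/5; velocities now: v0=-2 v1=3 v2=1
Collision at t=15/2: particles 1 and 2 swap velocities; positions: p0=2 p1=53/2 p2=53/2; velocities now: v0=-2 v1=1 v2=3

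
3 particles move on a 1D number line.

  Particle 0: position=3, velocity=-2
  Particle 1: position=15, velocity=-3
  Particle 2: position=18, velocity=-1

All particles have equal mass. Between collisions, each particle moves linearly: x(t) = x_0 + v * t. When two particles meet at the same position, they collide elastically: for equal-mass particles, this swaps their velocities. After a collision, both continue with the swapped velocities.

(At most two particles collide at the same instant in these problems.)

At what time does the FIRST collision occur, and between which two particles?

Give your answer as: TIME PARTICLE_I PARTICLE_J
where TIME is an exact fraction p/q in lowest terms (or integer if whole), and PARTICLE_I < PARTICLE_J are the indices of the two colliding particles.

Pair (0,1): pos 3,15 vel -2,-3 -> gap=12, closing at 1/unit, collide at t=12
Pair (1,2): pos 15,18 vel -3,-1 -> not approaching (rel speed -2 <= 0)
Earliest collision: t=12 between 0 and 1

Answer: 12 0 1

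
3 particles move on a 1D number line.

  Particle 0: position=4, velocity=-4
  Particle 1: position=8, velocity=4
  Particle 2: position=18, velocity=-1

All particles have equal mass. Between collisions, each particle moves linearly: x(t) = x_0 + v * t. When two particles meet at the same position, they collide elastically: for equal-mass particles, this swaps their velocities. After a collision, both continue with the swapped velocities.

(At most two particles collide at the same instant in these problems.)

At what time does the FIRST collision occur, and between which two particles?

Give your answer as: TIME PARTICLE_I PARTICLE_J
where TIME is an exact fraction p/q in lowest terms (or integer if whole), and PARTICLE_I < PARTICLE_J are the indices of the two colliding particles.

Answer: 2 1 2

Derivation:
Pair (0,1): pos 4,8 vel -4,4 -> not approaching (rel speed -8 <= 0)
Pair (1,2): pos 8,18 vel 4,-1 -> gap=10, closing at 5/unit, collide at t=2
Earliest collision: t=2 between 1 and 2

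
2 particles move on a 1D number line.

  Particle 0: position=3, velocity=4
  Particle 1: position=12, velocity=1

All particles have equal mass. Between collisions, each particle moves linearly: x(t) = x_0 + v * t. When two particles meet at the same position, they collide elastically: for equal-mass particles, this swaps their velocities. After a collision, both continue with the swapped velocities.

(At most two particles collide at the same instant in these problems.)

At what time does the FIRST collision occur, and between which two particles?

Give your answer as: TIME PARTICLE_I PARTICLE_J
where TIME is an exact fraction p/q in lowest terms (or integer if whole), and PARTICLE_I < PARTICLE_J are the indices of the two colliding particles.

Answer: 3 0 1

Derivation:
Pair (0,1): pos 3,12 vel 4,1 -> gap=9, closing at 3/unit, collide at t=3
Earliest collision: t=3 between 0 and 1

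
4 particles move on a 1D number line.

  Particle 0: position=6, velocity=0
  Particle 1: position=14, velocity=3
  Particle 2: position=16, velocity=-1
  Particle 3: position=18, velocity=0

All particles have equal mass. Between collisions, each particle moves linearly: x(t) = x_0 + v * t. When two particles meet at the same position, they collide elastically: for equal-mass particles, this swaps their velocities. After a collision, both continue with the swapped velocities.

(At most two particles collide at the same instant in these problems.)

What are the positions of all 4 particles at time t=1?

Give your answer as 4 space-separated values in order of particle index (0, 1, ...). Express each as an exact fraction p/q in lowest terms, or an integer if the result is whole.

Answer: 6 15 17 18

Derivation:
Collision at t=1/2: particles 1 and 2 swap velocities; positions: p0=6 p1=31/2 p2=31/2 p3=18; velocities now: v0=0 v1=-1 v2=3 v3=0
Advance to t=1 (no further collisions before then); velocities: v0=0 v1=-1 v2=3 v3=0; positions = 6 15 17 18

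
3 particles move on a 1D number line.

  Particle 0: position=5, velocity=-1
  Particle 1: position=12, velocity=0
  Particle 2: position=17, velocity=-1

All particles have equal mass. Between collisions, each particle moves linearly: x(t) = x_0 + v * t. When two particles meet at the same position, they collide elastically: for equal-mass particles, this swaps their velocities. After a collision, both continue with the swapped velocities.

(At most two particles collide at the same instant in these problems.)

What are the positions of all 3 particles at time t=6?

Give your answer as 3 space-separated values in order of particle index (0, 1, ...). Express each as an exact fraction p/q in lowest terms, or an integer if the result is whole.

Answer: -1 11 12

Derivation:
Collision at t=5: particles 1 and 2 swap velocities; positions: p0=0 p1=12 p2=12; velocities now: v0=-1 v1=-1 v2=0
Advance to t=6 (no further collisions before then); velocities: v0=-1 v1=-1 v2=0; positions = -1 11 12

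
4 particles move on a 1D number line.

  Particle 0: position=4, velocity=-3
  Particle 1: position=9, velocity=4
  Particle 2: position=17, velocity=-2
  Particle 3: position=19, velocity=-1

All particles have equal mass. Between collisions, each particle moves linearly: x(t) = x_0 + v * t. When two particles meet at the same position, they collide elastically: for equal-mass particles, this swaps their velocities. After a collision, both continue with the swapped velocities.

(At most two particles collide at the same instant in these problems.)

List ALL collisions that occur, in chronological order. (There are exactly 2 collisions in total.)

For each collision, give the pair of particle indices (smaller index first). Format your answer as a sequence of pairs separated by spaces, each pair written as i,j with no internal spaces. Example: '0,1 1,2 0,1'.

Answer: 1,2 2,3

Derivation:
Collision at t=4/3: particles 1 and 2 swap velocities; positions: p0=0 p1=43/3 p2=43/3 p3=53/3; velocities now: v0=-3 v1=-2 v2=4 v3=-1
Collision at t=2: particles 2 and 3 swap velocities; positions: p0=-2 p1=13 p2=17 p3=17; velocities now: v0=-3 v1=-2 v2=-1 v3=4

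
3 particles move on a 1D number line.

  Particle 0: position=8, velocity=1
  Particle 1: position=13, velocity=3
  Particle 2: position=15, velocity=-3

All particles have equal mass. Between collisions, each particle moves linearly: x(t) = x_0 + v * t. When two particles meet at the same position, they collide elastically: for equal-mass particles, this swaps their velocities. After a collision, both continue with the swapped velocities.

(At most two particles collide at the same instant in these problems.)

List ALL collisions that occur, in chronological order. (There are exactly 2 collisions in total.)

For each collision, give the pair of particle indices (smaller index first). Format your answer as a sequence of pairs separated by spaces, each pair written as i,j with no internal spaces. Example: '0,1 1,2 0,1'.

Answer: 1,2 0,1

Derivation:
Collision at t=1/3: particles 1 and 2 swap velocities; positions: p0=25/3 p1=14 p2=14; velocities now: v0=1 v1=-3 v2=3
Collision at t=7/4: particles 0 and 1 swap velocities; positions: p0=39/4 p1=39/4 p2=73/4; velocities now: v0=-3 v1=1 v2=3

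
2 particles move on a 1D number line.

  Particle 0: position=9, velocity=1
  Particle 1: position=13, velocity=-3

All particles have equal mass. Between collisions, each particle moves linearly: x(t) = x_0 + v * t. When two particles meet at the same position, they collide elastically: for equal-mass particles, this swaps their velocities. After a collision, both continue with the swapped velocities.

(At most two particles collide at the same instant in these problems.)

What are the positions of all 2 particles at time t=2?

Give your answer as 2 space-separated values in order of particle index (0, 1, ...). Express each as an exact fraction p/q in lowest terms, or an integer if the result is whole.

Answer: 7 11

Derivation:
Collision at t=1: particles 0 and 1 swap velocities; positions: p0=10 p1=10; velocities now: v0=-3 v1=1
Advance to t=2 (no further collisions before then); velocities: v0=-3 v1=1; positions = 7 11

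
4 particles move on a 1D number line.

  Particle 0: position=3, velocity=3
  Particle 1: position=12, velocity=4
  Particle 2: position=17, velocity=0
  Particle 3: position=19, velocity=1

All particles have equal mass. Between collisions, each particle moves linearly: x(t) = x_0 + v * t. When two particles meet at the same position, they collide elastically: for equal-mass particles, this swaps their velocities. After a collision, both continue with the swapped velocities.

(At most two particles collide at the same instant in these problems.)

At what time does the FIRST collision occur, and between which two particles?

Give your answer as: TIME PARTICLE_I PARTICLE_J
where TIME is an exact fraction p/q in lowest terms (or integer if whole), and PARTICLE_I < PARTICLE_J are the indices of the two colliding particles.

Answer: 5/4 1 2

Derivation:
Pair (0,1): pos 3,12 vel 3,4 -> not approaching (rel speed -1 <= 0)
Pair (1,2): pos 12,17 vel 4,0 -> gap=5, closing at 4/unit, collide at t=5/4
Pair (2,3): pos 17,19 vel 0,1 -> not approaching (rel speed -1 <= 0)
Earliest collision: t=5/4 between 1 and 2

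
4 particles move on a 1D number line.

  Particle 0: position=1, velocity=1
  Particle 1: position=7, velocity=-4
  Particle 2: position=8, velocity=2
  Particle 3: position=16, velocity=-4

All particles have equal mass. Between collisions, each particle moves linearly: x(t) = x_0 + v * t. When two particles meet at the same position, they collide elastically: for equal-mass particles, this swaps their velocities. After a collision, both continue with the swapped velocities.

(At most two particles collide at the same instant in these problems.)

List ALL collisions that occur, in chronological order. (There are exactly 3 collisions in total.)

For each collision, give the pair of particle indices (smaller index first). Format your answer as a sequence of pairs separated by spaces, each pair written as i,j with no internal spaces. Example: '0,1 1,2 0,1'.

Collision at t=6/5: particles 0 and 1 swap velocities; positions: p0=11/5 p1=11/5 p2=52/5 p3=56/5; velocities now: v0=-4 v1=1 v2=2 v3=-4
Collision at t=4/3: particles 2 and 3 swap velocities; positions: p0=5/3 p1=7/3 p2=32/3 p3=32/3; velocities now: v0=-4 v1=1 v2=-4 v3=2
Collision at t=3: particles 1 and 2 swap velocities; positions: p0=-5 p1=4 p2=4 p3=14; velocities now: v0=-4 v1=-4 v2=1 v3=2

Answer: 0,1 2,3 1,2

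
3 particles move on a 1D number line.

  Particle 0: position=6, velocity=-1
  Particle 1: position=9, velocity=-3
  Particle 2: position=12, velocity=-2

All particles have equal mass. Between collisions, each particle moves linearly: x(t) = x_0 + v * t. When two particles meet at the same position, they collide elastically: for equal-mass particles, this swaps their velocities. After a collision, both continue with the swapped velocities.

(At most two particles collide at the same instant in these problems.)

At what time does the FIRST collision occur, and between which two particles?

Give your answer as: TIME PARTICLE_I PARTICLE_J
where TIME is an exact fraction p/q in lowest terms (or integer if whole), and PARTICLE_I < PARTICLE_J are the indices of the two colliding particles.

Answer: 3/2 0 1

Derivation:
Pair (0,1): pos 6,9 vel -1,-3 -> gap=3, closing at 2/unit, collide at t=3/2
Pair (1,2): pos 9,12 vel -3,-2 -> not approaching (rel speed -1 <= 0)
Earliest collision: t=3/2 between 0 and 1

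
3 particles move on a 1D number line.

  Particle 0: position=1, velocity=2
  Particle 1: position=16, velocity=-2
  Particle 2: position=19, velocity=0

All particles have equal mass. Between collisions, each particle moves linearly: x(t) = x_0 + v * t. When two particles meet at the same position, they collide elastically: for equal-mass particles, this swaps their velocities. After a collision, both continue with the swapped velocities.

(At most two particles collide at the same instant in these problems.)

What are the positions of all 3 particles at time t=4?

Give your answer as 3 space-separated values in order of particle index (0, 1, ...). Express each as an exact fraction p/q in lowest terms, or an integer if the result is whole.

Collision at t=15/4: particles 0 and 1 swap velocities; positions: p0=17/2 p1=17/2 p2=19; velocities now: v0=-2 v1=2 v2=0
Advance to t=4 (no further collisions before then); velocities: v0=-2 v1=2 v2=0; positions = 8 9 19

Answer: 8 9 19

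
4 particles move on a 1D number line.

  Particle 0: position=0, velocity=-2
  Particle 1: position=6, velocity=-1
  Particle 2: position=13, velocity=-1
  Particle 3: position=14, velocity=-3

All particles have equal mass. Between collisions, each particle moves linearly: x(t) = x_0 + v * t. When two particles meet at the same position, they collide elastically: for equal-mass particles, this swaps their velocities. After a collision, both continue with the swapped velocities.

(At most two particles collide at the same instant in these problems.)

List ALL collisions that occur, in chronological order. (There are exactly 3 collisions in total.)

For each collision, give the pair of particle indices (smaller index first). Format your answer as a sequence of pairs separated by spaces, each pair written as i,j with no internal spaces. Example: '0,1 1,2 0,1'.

Collision at t=1/2: particles 2 and 3 swap velocities; positions: p0=-1 p1=11/2 p2=25/2 p3=25/2; velocities now: v0=-2 v1=-1 v2=-3 v3=-1
Collision at t=4: particles 1 and 2 swap velocities; positions: p0=-8 p1=2 p2=2 p3=9; velocities now: v0=-2 v1=-3 v2=-1 v3=-1
Collision at t=14: particles 0 and 1 swap velocities; positions: p0=-28 p1=-28 p2=-8 p3=-1; velocities now: v0=-3 v1=-2 v2=-1 v3=-1

Answer: 2,3 1,2 0,1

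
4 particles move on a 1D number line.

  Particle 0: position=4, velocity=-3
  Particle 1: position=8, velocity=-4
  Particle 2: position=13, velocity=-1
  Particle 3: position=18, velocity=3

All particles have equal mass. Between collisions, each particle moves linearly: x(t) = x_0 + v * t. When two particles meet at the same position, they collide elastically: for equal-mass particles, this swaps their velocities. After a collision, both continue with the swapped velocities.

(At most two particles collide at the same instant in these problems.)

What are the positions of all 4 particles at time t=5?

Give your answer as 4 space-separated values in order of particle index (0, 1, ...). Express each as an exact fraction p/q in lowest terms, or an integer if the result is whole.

Collision at t=4: particles 0 and 1 swap velocities; positions: p0=-8 p1=-8 p2=9 p3=30; velocities now: v0=-4 v1=-3 v2=-1 v3=3
Advance to t=5 (no further collisions before then); velocities: v0=-4 v1=-3 v2=-1 v3=3; positions = -12 -11 8 33

Answer: -12 -11 8 33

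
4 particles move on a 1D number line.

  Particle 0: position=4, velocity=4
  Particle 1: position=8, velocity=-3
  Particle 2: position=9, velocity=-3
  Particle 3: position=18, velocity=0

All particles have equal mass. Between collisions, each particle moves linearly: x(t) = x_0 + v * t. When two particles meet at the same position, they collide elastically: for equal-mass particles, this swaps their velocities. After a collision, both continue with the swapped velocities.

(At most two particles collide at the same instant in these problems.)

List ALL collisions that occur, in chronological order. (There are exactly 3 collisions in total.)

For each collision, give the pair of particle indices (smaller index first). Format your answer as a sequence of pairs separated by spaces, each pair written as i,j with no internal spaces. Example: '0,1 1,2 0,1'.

Answer: 0,1 1,2 2,3

Derivation:
Collision at t=4/7: particles 0 and 1 swap velocities; positions: p0=44/7 p1=44/7 p2=51/7 p3=18; velocities now: v0=-3 v1=4 v2=-3 v3=0
Collision at t=5/7: particles 1 and 2 swap velocities; positions: p0=41/7 p1=48/7 p2=48/7 p3=18; velocities now: v0=-3 v1=-3 v2=4 v3=0
Collision at t=7/2: particles 2 and 3 swap velocities; positions: p0=-5/2 p1=-3/2 p2=18 p3=18; velocities now: v0=-3 v1=-3 v2=0 v3=4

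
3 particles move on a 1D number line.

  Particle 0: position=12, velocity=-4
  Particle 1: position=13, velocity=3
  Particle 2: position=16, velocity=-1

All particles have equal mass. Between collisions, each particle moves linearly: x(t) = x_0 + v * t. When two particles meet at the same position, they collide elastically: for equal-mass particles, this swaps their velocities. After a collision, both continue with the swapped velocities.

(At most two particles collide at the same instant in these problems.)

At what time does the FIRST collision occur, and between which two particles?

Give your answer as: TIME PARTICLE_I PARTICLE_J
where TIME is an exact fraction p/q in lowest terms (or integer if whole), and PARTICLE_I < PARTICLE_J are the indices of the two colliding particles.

Answer: 3/4 1 2

Derivation:
Pair (0,1): pos 12,13 vel -4,3 -> not approaching (rel speed -7 <= 0)
Pair (1,2): pos 13,16 vel 3,-1 -> gap=3, closing at 4/unit, collide at t=3/4
Earliest collision: t=3/4 between 1 and 2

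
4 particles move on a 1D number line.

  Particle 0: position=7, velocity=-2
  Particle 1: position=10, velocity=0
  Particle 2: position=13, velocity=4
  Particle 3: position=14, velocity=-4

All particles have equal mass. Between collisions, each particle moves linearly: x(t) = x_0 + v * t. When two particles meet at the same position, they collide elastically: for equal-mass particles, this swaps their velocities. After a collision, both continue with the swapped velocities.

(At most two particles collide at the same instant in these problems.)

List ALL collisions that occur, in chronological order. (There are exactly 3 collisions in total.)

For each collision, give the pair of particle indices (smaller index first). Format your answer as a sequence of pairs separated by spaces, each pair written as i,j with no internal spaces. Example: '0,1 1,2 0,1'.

Answer: 2,3 1,2 0,1

Derivation:
Collision at t=1/8: particles 2 and 3 swap velocities; positions: p0=27/4 p1=10 p2=27/2 p3=27/2; velocities now: v0=-2 v1=0 v2=-4 v3=4
Collision at t=1: particles 1 and 2 swap velocities; positions: p0=5 p1=10 p2=10 p3=17; velocities now: v0=-2 v1=-4 v2=0 v3=4
Collision at t=7/2: particles 0 and 1 swap velocities; positions: p0=0 p1=0 p2=10 p3=27; velocities now: v0=-4 v1=-2 v2=0 v3=4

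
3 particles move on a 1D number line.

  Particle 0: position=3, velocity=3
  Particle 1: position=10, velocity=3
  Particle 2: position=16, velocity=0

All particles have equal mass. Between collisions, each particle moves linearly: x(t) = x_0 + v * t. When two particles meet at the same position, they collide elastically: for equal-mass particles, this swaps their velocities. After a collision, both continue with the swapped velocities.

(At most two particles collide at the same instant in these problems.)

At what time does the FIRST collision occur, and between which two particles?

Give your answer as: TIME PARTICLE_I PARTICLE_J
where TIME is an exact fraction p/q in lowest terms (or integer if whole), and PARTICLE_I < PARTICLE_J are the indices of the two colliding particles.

Answer: 2 1 2

Derivation:
Pair (0,1): pos 3,10 vel 3,3 -> not approaching (rel speed 0 <= 0)
Pair (1,2): pos 10,16 vel 3,0 -> gap=6, closing at 3/unit, collide at t=2
Earliest collision: t=2 between 1 and 2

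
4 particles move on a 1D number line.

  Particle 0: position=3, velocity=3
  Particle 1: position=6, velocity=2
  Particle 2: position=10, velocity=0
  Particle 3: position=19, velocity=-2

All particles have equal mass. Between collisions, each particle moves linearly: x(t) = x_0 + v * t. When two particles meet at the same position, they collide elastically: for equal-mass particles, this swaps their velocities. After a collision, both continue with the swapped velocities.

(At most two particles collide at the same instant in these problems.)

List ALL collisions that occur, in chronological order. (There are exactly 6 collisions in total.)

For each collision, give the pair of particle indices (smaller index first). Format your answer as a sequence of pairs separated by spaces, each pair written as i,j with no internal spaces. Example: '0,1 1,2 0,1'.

Answer: 1,2 0,1 1,2 2,3 1,2 0,1

Derivation:
Collision at t=2: particles 1 and 2 swap velocities; positions: p0=9 p1=10 p2=10 p3=15; velocities now: v0=3 v1=0 v2=2 v3=-2
Collision at t=7/3: particles 0 and 1 swap velocities; positions: p0=10 p1=10 p2=32/3 p3=43/3; velocities now: v0=0 v1=3 v2=2 v3=-2
Collision at t=3: particles 1 and 2 swap velocities; positions: p0=10 p1=12 p2=12 p3=13; velocities now: v0=0 v1=2 v2=3 v3=-2
Collision at t=16/5: particles 2 and 3 swap velocities; positions: p0=10 p1=62/5 p2=63/5 p3=63/5; velocities now: v0=0 v1=2 v2=-2 v3=3
Collision at t=13/4: particles 1 and 2 swap velocities; positions: p0=10 p1=25/2 p2=25/2 p3=51/4; velocities now: v0=0 v1=-2 v2=2 v3=3
Collision at t=9/2: particles 0 and 1 swap velocities; positions: p0=10 p1=10 p2=15 p3=33/2; velocities now: v0=-2 v1=0 v2=2 v3=3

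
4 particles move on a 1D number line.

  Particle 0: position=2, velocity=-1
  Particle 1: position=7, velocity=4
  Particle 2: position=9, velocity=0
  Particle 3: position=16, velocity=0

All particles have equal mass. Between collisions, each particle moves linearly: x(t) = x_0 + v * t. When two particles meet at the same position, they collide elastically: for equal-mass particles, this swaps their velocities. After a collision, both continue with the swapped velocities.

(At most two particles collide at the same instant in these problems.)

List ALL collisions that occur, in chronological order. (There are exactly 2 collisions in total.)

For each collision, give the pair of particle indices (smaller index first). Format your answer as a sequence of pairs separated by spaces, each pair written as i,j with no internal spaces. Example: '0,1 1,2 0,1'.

Answer: 1,2 2,3

Derivation:
Collision at t=1/2: particles 1 and 2 swap velocities; positions: p0=3/2 p1=9 p2=9 p3=16; velocities now: v0=-1 v1=0 v2=4 v3=0
Collision at t=9/4: particles 2 and 3 swap velocities; positions: p0=-1/4 p1=9 p2=16 p3=16; velocities now: v0=-1 v1=0 v2=0 v3=4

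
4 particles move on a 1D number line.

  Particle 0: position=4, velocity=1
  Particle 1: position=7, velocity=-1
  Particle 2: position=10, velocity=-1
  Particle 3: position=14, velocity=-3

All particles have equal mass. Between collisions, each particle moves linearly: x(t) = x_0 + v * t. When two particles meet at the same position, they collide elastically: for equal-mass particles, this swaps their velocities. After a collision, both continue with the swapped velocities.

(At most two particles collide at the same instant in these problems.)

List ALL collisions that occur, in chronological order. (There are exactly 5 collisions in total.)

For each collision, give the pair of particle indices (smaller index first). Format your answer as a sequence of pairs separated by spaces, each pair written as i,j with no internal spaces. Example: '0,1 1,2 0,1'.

Collision at t=3/2: particles 0 and 1 swap velocities; positions: p0=11/2 p1=11/2 p2=17/2 p3=19/2; velocities now: v0=-1 v1=1 v2=-1 v3=-3
Collision at t=2: particles 2 and 3 swap velocities; positions: p0=5 p1=6 p2=8 p3=8; velocities now: v0=-1 v1=1 v2=-3 v3=-1
Collision at t=5/2: particles 1 and 2 swap velocities; positions: p0=9/2 p1=13/2 p2=13/2 p3=15/2; velocities now: v0=-1 v1=-3 v2=1 v3=-1
Collision at t=3: particles 2 and 3 swap velocities; positions: p0=4 p1=5 p2=7 p3=7; velocities now: v0=-1 v1=-3 v2=-1 v3=1
Collision at t=7/2: particles 0 and 1 swap velocities; positions: p0=7/2 p1=7/2 p2=13/2 p3=15/2; velocities now: v0=-3 v1=-1 v2=-1 v3=1

Answer: 0,1 2,3 1,2 2,3 0,1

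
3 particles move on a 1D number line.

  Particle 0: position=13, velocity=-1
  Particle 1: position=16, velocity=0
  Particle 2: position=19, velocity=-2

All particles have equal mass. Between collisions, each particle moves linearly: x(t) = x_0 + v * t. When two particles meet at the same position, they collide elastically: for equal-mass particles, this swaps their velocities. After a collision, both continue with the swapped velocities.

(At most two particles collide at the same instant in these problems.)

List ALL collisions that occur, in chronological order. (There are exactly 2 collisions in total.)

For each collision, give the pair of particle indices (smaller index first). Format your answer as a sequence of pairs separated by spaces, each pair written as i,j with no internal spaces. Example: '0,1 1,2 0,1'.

Collision at t=3/2: particles 1 and 2 swap velocities; positions: p0=23/2 p1=16 p2=16; velocities now: v0=-1 v1=-2 v2=0
Collision at t=6: particles 0 and 1 swap velocities; positions: p0=7 p1=7 p2=16; velocities now: v0=-2 v1=-1 v2=0

Answer: 1,2 0,1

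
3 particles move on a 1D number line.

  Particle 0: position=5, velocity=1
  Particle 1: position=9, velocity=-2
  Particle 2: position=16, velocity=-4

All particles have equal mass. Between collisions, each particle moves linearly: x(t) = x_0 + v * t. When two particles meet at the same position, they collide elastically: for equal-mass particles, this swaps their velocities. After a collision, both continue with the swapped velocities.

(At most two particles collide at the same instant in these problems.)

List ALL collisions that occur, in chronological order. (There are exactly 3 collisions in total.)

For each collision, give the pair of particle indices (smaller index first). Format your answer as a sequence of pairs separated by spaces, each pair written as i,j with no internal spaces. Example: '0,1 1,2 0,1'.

Collision at t=4/3: particles 0 and 1 swap velocities; positions: p0=19/3 p1=19/3 p2=32/3; velocities now: v0=-2 v1=1 v2=-4
Collision at t=11/5: particles 1 and 2 swap velocities; positions: p0=23/5 p1=36/5 p2=36/5; velocities now: v0=-2 v1=-4 v2=1
Collision at t=7/2: particles 0 and 1 swap velocities; positions: p0=2 p1=2 p2=17/2; velocities now: v0=-4 v1=-2 v2=1

Answer: 0,1 1,2 0,1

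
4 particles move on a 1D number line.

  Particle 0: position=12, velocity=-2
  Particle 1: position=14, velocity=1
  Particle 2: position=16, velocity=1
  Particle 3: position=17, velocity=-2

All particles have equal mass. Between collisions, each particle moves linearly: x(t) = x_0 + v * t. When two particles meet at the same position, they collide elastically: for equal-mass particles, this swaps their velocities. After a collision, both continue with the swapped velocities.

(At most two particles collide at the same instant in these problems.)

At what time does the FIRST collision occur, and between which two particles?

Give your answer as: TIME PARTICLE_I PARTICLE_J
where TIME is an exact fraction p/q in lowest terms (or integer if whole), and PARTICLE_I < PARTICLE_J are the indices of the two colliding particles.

Pair (0,1): pos 12,14 vel -2,1 -> not approaching (rel speed -3 <= 0)
Pair (1,2): pos 14,16 vel 1,1 -> not approaching (rel speed 0 <= 0)
Pair (2,3): pos 16,17 vel 1,-2 -> gap=1, closing at 3/unit, collide at t=1/3
Earliest collision: t=1/3 between 2 and 3

Answer: 1/3 2 3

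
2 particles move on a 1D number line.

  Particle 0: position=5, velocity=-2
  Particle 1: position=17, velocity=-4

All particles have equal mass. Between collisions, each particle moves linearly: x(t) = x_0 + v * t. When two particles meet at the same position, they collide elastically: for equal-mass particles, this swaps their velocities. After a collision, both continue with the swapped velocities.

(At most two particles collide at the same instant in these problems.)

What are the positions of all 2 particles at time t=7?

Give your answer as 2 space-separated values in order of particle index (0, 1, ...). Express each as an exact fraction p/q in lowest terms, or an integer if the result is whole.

Answer: -11 -9

Derivation:
Collision at t=6: particles 0 and 1 swap velocities; positions: p0=-7 p1=-7; velocities now: v0=-4 v1=-2
Advance to t=7 (no further collisions before then); velocities: v0=-4 v1=-2; positions = -11 -9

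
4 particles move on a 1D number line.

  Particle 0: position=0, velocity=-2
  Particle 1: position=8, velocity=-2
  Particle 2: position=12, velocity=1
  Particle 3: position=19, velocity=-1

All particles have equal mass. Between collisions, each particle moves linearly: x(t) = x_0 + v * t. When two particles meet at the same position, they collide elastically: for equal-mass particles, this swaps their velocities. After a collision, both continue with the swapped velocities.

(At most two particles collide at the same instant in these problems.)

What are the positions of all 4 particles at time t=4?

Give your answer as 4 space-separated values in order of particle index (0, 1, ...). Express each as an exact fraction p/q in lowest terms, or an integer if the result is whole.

Answer: -8 0 15 16

Derivation:
Collision at t=7/2: particles 2 and 3 swap velocities; positions: p0=-7 p1=1 p2=31/2 p3=31/2; velocities now: v0=-2 v1=-2 v2=-1 v3=1
Advance to t=4 (no further collisions before then); velocities: v0=-2 v1=-2 v2=-1 v3=1; positions = -8 0 15 16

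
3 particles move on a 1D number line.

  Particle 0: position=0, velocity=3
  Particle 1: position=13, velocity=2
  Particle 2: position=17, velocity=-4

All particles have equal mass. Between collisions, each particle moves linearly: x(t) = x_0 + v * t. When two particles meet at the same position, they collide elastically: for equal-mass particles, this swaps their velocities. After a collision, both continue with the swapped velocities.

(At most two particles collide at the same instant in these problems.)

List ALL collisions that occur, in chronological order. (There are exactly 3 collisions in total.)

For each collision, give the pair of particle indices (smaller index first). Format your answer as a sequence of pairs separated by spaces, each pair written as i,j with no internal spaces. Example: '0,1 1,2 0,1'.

Answer: 1,2 0,1 1,2

Derivation:
Collision at t=2/3: particles 1 and 2 swap velocities; positions: p0=2 p1=43/3 p2=43/3; velocities now: v0=3 v1=-4 v2=2
Collision at t=17/7: particles 0 and 1 swap velocities; positions: p0=51/7 p1=51/7 p2=125/7; velocities now: v0=-4 v1=3 v2=2
Collision at t=13: particles 1 and 2 swap velocities; positions: p0=-35 p1=39 p2=39; velocities now: v0=-4 v1=2 v2=3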